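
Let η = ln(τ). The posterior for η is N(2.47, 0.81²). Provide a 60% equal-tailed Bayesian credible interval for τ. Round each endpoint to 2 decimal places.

[5.98, 23.38]

On the log scale the 60% interval is 2.47 ± 0.842 × 0.81 = [1.7883, 3.1517].
Exponentiate: [e^1.7883, e^3.1517] = [5.98, 23.38].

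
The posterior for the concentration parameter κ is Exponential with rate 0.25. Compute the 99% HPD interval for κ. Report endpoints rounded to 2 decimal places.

The exponential density is strictly decreasing on [0, ∞), so the HPD interval is anchored at 0: [0, q] with P(κ ≤ q) = 0.99.
q = −ln(1 − 0.99) / 0.25 = 4.6052 / 0.25 = 18.42.

[0.00, 18.42]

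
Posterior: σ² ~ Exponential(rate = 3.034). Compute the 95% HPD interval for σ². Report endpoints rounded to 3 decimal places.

The exponential density is strictly decreasing on [0, ∞), so the HPD interval is anchored at 0: [0, q] with P(σ² ≤ q) = 0.95.
q = −ln(1 − 0.95) / 3.034 = 2.9957 / 3.034 = 0.987.

[0.000, 0.987]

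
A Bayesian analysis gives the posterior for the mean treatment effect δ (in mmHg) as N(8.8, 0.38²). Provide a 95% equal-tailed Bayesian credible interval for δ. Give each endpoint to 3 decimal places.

[8.055, 9.545]

The posterior is symmetric, so the 95% equal-tailed interval is δ = 8.8 ± z·0.38 with z = 1.960.
Half-width: 1.960 × 0.38 = 0.745.
8.8 − 0.745 = 8.055; 8.8 + 0.745 = 9.545.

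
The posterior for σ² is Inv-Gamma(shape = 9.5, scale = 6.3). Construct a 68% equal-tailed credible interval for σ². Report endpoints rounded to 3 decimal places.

Inverse-Gamma(9.5, 6.3) quantiles: F⁻¹(0.16) and F⁻¹(0.84).
Equivalently, 1/σ² ~ Gamma(9.5, rate = 6.3); invert its 0.84 and 0.16 quantiles.
Posterior mean ≈ 0.741, SD ≈ 0.271; a Normal approximation gives roughly [0.472, 1.010].
Exact: lower = 0.504; upper = 0.971.

[0.504, 0.971]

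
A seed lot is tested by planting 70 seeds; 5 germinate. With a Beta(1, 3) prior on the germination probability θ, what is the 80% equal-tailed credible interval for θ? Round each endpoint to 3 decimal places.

[0.044, 0.123]

Posterior: Beta(1+5, 3+65) = Beta(6, 68).
Equal-tailed 80% interval: the 0.1 and 0.9 quantiles of Beta(6, 68).
Posterior mean ≈ 0.081, SD ≈ 0.032; a Normal approximation gives roughly [0.041, 0.121].
Exact: F⁻¹(0.1) = 0.044; F⁻¹(0.9) = 0.123.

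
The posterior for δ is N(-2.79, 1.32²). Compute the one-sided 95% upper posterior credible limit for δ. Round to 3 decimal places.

Need U with P(δ ≤ U) = 0.95: U = -2.79 + z_{0.05}·1.32.
z = 1.645; U = -2.79 + 1.645 × 1.32 = -0.619.

-0.619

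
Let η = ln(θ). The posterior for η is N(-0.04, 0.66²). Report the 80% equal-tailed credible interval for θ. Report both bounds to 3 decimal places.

[0.412, 2.239]

On the log scale the 80% interval is -0.04 ± 1.282 × 0.66 = [-0.8858, 0.8058].
Exponentiate: [e^-0.8858, e^0.8058] = [0.412, 2.239].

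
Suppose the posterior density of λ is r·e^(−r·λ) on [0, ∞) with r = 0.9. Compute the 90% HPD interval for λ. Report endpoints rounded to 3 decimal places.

[0.000, 2.558]

The exponential density is strictly decreasing on [0, ∞), so the HPD interval is anchored at 0: [0, q] with P(λ ≤ q) = 0.90.
q = −ln(1 − 0.90) / 0.9 = 2.3026 / 0.9 = 2.558.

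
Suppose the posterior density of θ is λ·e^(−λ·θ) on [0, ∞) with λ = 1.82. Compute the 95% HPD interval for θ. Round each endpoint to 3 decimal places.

[0.000, 1.646]

The exponential density is strictly decreasing on [0, ∞), so the HPD interval is anchored at 0: [0, q] with P(θ ≤ q) = 0.95.
q = −ln(1 − 0.95) / 1.82 = 2.9957 / 1.82 = 1.646.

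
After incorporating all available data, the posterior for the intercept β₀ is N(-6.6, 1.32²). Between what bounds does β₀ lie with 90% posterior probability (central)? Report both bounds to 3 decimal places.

[-8.771, -4.429]

The posterior is symmetric, so the 90% equal-tailed interval is β₀ = -6.6 ± z·1.32 with z = 1.645.
Half-width: 1.645 × 1.32 = 2.171.
-6.6 − 2.171 = -8.771; -6.6 + 2.171 = -4.429.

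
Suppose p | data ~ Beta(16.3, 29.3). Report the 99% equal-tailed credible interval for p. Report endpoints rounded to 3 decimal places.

Posterior: Beta(16.3, 29.3).
Equal-tailed 99% interval: the 0.005 and 0.995 quantiles of Beta(16.3, 29.3).
Posterior mean ≈ 0.357, SD ≈ 0.070; a Normal approximation gives roughly [0.177, 0.538].
Exact: F⁻¹(0.005) = 0.192; F⁻¹(0.995) = 0.546.

[0.192, 0.546]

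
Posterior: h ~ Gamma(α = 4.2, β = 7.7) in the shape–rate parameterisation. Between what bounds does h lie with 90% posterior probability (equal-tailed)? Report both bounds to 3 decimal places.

[0.193, 1.044]

Posterior: Gamma(shape 4.2, rate 7.7).
Equal-tailed 90% interval: Gamma(4.2, 7.7) quantiles at 0.05 and 0.95.
Posterior mean ≈ 0.545, SD ≈ 0.266; a Normal approximation gives roughly [0.108, 0.983].
Exact: lower = 0.193; upper = 1.044.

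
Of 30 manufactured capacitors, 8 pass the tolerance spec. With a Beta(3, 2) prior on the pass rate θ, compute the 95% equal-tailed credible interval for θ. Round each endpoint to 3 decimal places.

[0.174, 0.475]

Posterior: Beta(3+8, 2+22) = Beta(11, 24).
Equal-tailed 95% interval: the 0.025 and 0.975 quantiles of Beta(11, 24).
Posterior mean ≈ 0.314, SD ≈ 0.077; a Normal approximation gives roughly [0.163, 0.466].
Exact: F⁻¹(0.025) = 0.174; F⁻¹(0.975) = 0.475.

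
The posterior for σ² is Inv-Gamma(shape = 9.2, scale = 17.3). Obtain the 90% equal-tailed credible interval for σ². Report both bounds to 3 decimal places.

[1.178, 3.574]

Inverse-Gamma(9.2, 17.3) quantiles: F⁻¹(0.05) and F⁻¹(0.95).
Equivalently, 1/σ² ~ Gamma(9.2, rate = 17.3); invert its 0.95 and 0.05 quantiles.
Posterior mean ≈ 2.110, SD ≈ 0.786; a Normal approximation gives roughly [0.816, 3.403].
Exact: lower = 1.178; upper = 3.574.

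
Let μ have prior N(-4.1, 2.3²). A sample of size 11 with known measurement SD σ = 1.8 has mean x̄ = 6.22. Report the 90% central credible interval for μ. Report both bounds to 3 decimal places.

Posterior precision = 1/2.3² + 11/1.8² = 0.1890 + 3.3951 = 3.5841, so posterior SD = 0.5282.
Posterior mean = (-4.1/2.3² + 11·6.22/1.8²) / 3.5841 = 5.6757.
Interval: 5.6757 ± 1.645 × 0.5282 → [4.807, 6.545].

[4.807, 6.545]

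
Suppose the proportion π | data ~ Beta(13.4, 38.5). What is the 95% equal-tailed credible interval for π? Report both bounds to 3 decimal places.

Posterior: Beta(13.4, 38.5).
Equal-tailed 95% interval: the 0.025 and 0.975 quantiles of Beta(13.4, 38.5).
Posterior mean ≈ 0.258, SD ≈ 0.060; a Normal approximation gives roughly [0.140, 0.376].
Exact: F⁻¹(0.025) = 0.150; F⁻¹(0.975) = 0.384.

[0.150, 0.384]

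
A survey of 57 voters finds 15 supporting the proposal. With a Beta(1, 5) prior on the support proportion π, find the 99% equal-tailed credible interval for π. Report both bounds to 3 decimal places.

[0.130, 0.407]

Posterior: Beta(1+15, 5+42) = Beta(16, 47).
Equal-tailed 99% interval: the 0.005 and 0.995 quantiles of Beta(16, 47).
Posterior mean ≈ 0.254, SD ≈ 0.054; a Normal approximation gives roughly [0.114, 0.394].
Exact: F⁻¹(0.005) = 0.130; F⁻¹(0.995) = 0.407.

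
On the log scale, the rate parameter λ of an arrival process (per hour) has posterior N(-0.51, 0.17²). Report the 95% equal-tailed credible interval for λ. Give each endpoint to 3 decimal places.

On the log scale the 95% interval is -0.51 ± 1.960 × 0.17 = [-0.8432, -0.1768].
Exponentiate: [e^-0.8432, e^-0.1768] = [0.430, 0.838].

[0.430, 0.838]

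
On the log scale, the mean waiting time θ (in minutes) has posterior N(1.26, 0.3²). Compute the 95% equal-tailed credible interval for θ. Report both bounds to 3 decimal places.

On the log scale the 95% interval is 1.26 ± 1.960 × 0.3 = [0.6720, 1.8480].
Exponentiate: [e^0.6720, e^1.8480] = [1.958, 6.347].

[1.958, 6.347]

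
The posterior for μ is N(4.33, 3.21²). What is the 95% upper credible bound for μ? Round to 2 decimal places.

Need U with P(μ ≤ U) = 0.95: U = 4.33 + z_{0.05}·3.21.
z = 1.645; U = 4.33 + 1.645 × 3.21 = 9.61.

9.61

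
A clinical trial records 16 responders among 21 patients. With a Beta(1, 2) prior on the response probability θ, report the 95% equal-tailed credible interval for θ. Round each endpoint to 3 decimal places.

Posterior: Beta(1+16, 2+5) = Beta(17, 7).
Equal-tailed 95% interval: the 0.025 and 0.975 quantiles of Beta(17, 7).
Posterior mean ≈ 0.708, SD ≈ 0.091; a Normal approximation gives roughly [0.530, 0.887].
Exact: F⁻¹(0.025) = 0.516; F⁻¹(0.975) = 0.868.

[0.516, 0.868]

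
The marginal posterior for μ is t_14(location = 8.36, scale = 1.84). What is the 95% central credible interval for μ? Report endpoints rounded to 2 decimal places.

[4.41, 12.31]

The t_14 distribution is symmetric; the 95% interval is 8.36 ± t·1.84 with t_{0.975,14} = 2.145.
Half-width: 2.145 × 1.84 = 3.95.
8.36 − 3.95 = 4.41; 8.36 + 3.95 = 12.31.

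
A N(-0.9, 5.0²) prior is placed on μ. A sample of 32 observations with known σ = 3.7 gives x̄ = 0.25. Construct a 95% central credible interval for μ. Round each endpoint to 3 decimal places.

[-1.040, 1.502]

Posterior precision = 1/5.0² + 32/3.7² = 0.0400 + 2.3375 = 2.3775, so posterior SD = 0.6485.
Posterior mean = (-0.9/5.0² + 32·0.25/3.7²) / 2.3775 = 0.2307.
Interval: 0.2307 ± 1.960 × 0.6485 → [-1.040, 1.502].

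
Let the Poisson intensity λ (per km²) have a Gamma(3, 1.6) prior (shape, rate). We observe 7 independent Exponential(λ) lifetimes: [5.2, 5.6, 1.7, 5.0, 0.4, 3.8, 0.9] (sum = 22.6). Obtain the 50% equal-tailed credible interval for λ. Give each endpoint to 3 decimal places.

[0.319, 0.492]

Posterior: Gamma(3+7, 1.6+22.6) = Gamma(10, 24.2) (shape, rate).
Equal-tailed 50% interval: Gamma(10, 24.2) quantiles at 0.25 and 0.75.
Posterior mean ≈ 0.413, SD ≈ 0.131; a Normal approximation gives roughly [0.325, 0.501].
Exact: lower = 0.319; upper = 0.492.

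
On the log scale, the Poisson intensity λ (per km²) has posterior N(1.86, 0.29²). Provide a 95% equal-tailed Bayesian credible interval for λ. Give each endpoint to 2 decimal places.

On the log scale the 95% interval is 1.86 ± 1.960 × 0.29 = [1.2916, 2.4284].
Exponentiate: [e^1.2916, e^2.4284] = [3.64, 11.34].

[3.64, 11.34]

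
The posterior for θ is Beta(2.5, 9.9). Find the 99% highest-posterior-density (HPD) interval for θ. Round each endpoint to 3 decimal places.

[0.008, 0.513]

The posterior is unimodal and skewed, so the HPD interval has equal density at both endpoints and is the shortest 99% interval.
Solving f(0.008) = f(0.513) with F(0.513) − F(0.008) = 0.99 gives [0.008, 0.513].
For comparison, the equal-tailed interval is [0.019, 0.547]; the HPD is narrower and shifted toward the mode.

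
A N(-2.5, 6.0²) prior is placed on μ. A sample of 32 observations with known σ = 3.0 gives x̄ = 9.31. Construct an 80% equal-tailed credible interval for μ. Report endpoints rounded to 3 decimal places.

[8.541, 9.895]

Posterior precision = 1/6.0² + 32/3.0² = 0.0278 + 3.5556 = 3.5833, so posterior SD = 0.5283.
Posterior mean = (-2.5/6.0² + 32·9.31/3.0²) / 3.5833 = 9.2184.
Interval: 9.2184 ± 1.282 × 0.5283 → [8.541, 9.895].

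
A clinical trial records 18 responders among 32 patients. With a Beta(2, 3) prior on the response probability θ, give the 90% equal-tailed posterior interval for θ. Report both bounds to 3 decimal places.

[0.406, 0.672]

Posterior: Beta(2+18, 3+14) = Beta(20, 17).
Equal-tailed 90% interval: the 0.05 and 0.95 quantiles of Beta(20, 17).
Posterior mean ≈ 0.541, SD ≈ 0.081; a Normal approximation gives roughly [0.408, 0.674].
Exact: F⁻¹(0.05) = 0.406; F⁻¹(0.95) = 0.672.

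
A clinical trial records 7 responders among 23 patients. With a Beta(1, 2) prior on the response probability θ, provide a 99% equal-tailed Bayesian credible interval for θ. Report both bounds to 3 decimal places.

[0.113, 0.555]

Posterior: Beta(1+7, 2+16) = Beta(8, 18).
Equal-tailed 99% interval: the 0.005 and 0.995 quantiles of Beta(8, 18).
Posterior mean ≈ 0.308, SD ≈ 0.089; a Normal approximation gives roughly [0.079, 0.536].
Exact: F⁻¹(0.005) = 0.113; F⁻¹(0.995) = 0.555.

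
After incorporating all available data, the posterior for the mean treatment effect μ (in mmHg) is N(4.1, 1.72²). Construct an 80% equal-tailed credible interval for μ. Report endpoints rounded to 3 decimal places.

[1.896, 6.304]

The posterior is symmetric, so the 80% equal-tailed interval is μ = 4.1 ± z·1.72 with z = 1.282.
Half-width: 1.282 × 1.72 = 2.204.
4.1 − 2.204 = 1.896; 4.1 + 2.204 = 6.304.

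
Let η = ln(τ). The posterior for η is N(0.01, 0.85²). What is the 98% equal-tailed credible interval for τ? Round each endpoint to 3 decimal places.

On the log scale the 98% interval is 0.01 ± 2.326 × 0.85 = [-1.9674, 1.9874].
Exponentiate: [e^-1.9674, e^1.9874] = [0.140, 7.297].

[0.140, 7.297]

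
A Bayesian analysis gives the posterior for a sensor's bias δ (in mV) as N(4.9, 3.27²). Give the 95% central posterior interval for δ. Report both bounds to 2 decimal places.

[-1.51, 11.31]

The posterior is symmetric, so the 95% equal-tailed interval is δ = 4.9 ± z·3.27 with z = 1.960.
Half-width: 1.960 × 3.27 = 6.41.
4.9 − 6.41 = -1.51; 4.9 + 6.41 = 11.31.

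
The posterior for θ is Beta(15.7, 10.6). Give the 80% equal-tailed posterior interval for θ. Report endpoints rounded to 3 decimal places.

Posterior: Beta(15.7, 10.6).
Equal-tailed 80% interval: the 0.1 and 0.9 quantiles of Beta(15.7, 10.6).
Posterior mean ≈ 0.597, SD ≈ 0.094; a Normal approximation gives roughly [0.477, 0.717].
Exact: F⁻¹(0.1) = 0.474; F⁻¹(0.9) = 0.717.

[0.474, 0.717]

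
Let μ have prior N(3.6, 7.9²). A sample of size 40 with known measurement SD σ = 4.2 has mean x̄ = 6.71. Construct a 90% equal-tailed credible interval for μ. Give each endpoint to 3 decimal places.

[5.600, 7.777]

Posterior precision = 1/7.9² + 40/4.2² = 0.0160 + 2.2676 = 2.2836, so posterior SD = 0.6617.
Posterior mean = (3.6/7.9² + 40·6.71/4.2²) / 2.2836 = 6.6882.
Interval: 6.6882 ± 1.645 × 0.6617 → [5.600, 7.777].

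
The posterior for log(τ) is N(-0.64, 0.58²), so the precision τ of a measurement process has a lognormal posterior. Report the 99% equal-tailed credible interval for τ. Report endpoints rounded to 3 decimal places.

On the log scale the 99% interval is -0.64 ± 2.576 × 0.58 = [-2.1340, 0.8540].
Exponentiate: [e^-2.1340, e^0.8540] = [0.118, 2.349].

[0.118, 2.349]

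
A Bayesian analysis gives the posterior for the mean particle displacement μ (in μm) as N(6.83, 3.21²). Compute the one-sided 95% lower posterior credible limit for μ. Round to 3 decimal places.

1.550

Need L with P(μ ≥ L) = 0.95: L = 6.83 − z_{0.05}·3.21.
z = 1.645; L = 6.83 − 1.645 × 3.21 = 1.550.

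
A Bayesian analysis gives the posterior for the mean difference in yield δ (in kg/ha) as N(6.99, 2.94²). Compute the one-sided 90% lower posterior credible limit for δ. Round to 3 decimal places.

3.222

Need L with P(δ ≥ L) = 0.90: L = 6.99 − z_{0.1}·2.94.
z = 1.282; L = 6.99 − 1.282 × 2.94 = 3.222.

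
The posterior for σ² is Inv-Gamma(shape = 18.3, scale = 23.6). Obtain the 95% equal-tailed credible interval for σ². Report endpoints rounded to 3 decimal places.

Inverse-Gamma(18.3, 23.6) quantiles: F⁻¹(0.025) and F⁻¹(0.975).
Equivalently, 1/σ² ~ Gamma(18.3, rate = 23.6); invert its 0.975 and 0.025 quantiles.
Posterior mean ≈ 1.364, SD ≈ 0.338; a Normal approximation gives roughly [0.702, 2.026].
Exact: lower = 0.855; upper = 2.165.

[0.855, 2.165]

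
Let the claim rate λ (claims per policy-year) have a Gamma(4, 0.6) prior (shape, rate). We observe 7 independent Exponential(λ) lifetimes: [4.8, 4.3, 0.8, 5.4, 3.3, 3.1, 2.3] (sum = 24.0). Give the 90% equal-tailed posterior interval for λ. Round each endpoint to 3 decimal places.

[0.251, 0.690]

Posterior: Gamma(4+7, 0.6+24.0) = Gamma(11, 24.6) (shape, rate).
Equal-tailed 90% interval: Gamma(11, 24.6) quantiles at 0.05 and 0.95.
Posterior mean ≈ 0.447, SD ≈ 0.135; a Normal approximation gives roughly [0.225, 0.669].
Exact: lower = 0.251; upper = 0.690.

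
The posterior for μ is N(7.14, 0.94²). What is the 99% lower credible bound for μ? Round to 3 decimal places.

Need L with P(μ ≥ L) = 0.99: L = 7.14 − z_{0.01}·0.94.
z = 2.326; L = 7.14 − 2.326 × 0.94 = 4.953.

4.953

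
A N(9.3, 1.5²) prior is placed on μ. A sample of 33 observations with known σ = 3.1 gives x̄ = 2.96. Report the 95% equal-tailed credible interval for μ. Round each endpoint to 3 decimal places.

[2.691, 4.682]

Posterior precision = 1/1.5² + 33/3.1² = 0.4444 + 3.4339 = 3.8784, so posterior SD = 0.5078.
Posterior mean = (9.3/1.5² + 33·2.96/3.1²) / 3.8784 = 3.6865.
Interval: 3.6865 ± 1.960 × 0.5078 → [2.691, 4.682].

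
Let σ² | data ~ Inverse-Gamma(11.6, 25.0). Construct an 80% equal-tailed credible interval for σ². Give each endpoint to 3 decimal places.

Inverse-Gamma(11.6, 25.0) quantiles: F⁻¹(0.1) and F⁻¹(0.9).
Equivalently, 1/σ² ~ Gamma(11.6, rate = 25.0); invert its 0.9 and 0.1 quantiles.
Posterior mean ≈ 2.358, SD ≈ 0.761; a Normal approximation gives roughly [1.383, 3.334].
Exact: lower = 1.551; upper = 3.331.

[1.551, 3.331]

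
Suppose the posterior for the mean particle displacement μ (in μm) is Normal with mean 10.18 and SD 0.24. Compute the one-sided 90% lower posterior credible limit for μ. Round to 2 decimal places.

Need L with P(μ ≥ L) = 0.90: L = 10.18 − z_{0.1}·0.24.
z = 1.282; L = 10.18 − 1.282 × 0.24 = 9.87.

9.87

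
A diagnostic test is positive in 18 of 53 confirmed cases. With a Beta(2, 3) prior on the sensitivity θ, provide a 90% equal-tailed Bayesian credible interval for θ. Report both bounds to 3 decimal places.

Posterior: Beta(2+18, 3+35) = Beta(20, 38).
Equal-tailed 90% interval: the 0.05 and 0.95 quantiles of Beta(20, 38).
Posterior mean ≈ 0.345, SD ≈ 0.062; a Normal approximation gives roughly [0.243, 0.447].
Exact: F⁻¹(0.05) = 0.246; F⁻¹(0.95) = 0.450.

[0.246, 0.450]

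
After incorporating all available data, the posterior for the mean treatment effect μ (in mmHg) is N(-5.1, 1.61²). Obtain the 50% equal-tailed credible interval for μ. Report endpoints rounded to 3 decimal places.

[-6.186, -4.014]

The posterior is symmetric, so the 50% equal-tailed interval is μ = -5.1 ± z·1.61 with z = 0.674.
Half-width: 0.674 × 1.61 = 1.086.
-5.1 − 1.086 = -6.186; -5.1 + 1.086 = -4.014.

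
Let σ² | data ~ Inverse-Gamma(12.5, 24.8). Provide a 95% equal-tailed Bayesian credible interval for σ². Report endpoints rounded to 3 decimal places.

[1.220, 3.781]

Inverse-Gamma(12.5, 24.8) quantiles: F⁻¹(0.025) and F⁻¹(0.975).
Equivalently, 1/σ² ~ Gamma(12.5, rate = 24.8); invert its 0.975 and 0.025 quantiles.
Posterior mean ≈ 2.157, SD ≈ 0.666; a Normal approximation gives roughly [0.852, 3.461].
Exact: lower = 1.220; upper = 3.781.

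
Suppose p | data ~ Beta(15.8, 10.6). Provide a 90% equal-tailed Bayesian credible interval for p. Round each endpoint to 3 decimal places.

Posterior: Beta(15.8, 10.6).
Equal-tailed 90% interval: the 0.05 and 0.95 quantiles of Beta(15.8, 10.6).
Posterior mean ≈ 0.598, SD ≈ 0.094; a Normal approximation gives roughly [0.444, 0.753].
Exact: F⁻¹(0.05) = 0.440; F⁻¹(0.95) = 0.748.

[0.440, 0.748]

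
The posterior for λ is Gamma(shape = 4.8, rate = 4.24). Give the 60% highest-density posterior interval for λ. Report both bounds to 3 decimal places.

[0.557, 1.352]

The posterior is unimodal and skewed, so the HPD interval has equal density at both endpoints and is the shortest 60% interval.
Solving f(0.557) = f(1.352) with F(1.352) − F(0.557) = 0.60 gives [0.557, 1.352].
For comparison, the equal-tailed interval is [0.691, 1.529]; the HPD is narrower and shifted toward the mode.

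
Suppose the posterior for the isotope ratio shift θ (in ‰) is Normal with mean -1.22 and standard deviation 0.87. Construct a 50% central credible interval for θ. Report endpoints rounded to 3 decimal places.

The posterior is symmetric, so the 50% equal-tailed interval is θ = -1.22 ± z·0.87 with z = 0.674.
Half-width: 0.674 × 0.87 = 0.587.
-1.22 − 0.587 = -1.807; -1.22 + 0.587 = -0.633.

[-1.807, -0.633]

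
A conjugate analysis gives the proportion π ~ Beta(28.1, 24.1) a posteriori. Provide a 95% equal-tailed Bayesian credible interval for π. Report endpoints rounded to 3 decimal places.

Posterior: Beta(28.1, 24.1).
Equal-tailed 95% interval: the 0.025 and 0.975 quantiles of Beta(28.1, 24.1).
Posterior mean ≈ 0.538, SD ≈ 0.068; a Normal approximation gives roughly [0.404, 0.672].
Exact: F⁻¹(0.025) = 0.404; F⁻¹(0.975) = 0.670.

[0.404, 0.670]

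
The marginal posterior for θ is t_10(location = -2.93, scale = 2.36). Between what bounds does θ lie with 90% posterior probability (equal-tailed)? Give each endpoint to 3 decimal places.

The t_10 distribution is symmetric; the 90% interval is -2.93 ± t·2.36 with t_{0.95,10} = 1.812.
Half-width: 1.812 × 2.36 = 4.277.
-2.93 − 4.277 = -7.207; -2.93 + 4.277 = 1.347.

[-7.207, 1.347]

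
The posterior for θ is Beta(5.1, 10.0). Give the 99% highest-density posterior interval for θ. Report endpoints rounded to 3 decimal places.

[0.079, 0.646]

The posterior is unimodal and skewed, so the HPD interval has equal density at both endpoints and is the shortest 99% interval.
Solving f(0.079) = f(0.646) with F(0.646) − F(0.079) = 0.99 gives [0.079, 0.646].
For comparison, the equal-tailed interval is [0.090, 0.661]; the HPD is narrower and shifted toward the mode.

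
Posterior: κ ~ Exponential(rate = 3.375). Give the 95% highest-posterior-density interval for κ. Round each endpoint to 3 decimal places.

The exponential density is strictly decreasing on [0, ∞), so the HPD interval is anchored at 0: [0, q] with P(κ ≤ q) = 0.95.
q = −ln(1 − 0.95) / 3.375 = 2.9957 / 3.375 = 0.888.

[0.000, 0.888]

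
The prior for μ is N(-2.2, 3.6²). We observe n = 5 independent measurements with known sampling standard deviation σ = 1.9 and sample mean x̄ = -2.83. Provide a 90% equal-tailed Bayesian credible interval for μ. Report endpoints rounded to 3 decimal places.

[-4.157, -1.436]

Posterior precision = 1/3.6² + 5/1.9² = 0.0772 + 1.3850 = 1.4622, so posterior SD = 0.8270.
Posterior mean = (-2.2/3.6² + 5·-2.83/1.9²) / 1.4622 = -2.7968.
Interval: -2.7968 ± 1.645 × 0.8270 → [-4.157, -1.436].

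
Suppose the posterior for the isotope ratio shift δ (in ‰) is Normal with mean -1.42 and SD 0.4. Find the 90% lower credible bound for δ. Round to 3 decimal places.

-1.933

Need L with P(δ ≥ L) = 0.90: L = -1.42 − z_{0.1}·0.4.
z = 1.282; L = -1.42 − 1.282 × 0.4 = -1.933.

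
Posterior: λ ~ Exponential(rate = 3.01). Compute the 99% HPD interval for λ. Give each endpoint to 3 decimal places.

[0.000, 1.530]

The exponential density is strictly decreasing on [0, ∞), so the HPD interval is anchored at 0: [0, q] with P(λ ≤ q) = 0.99.
q = −ln(1 − 0.99) / 3.01 = 4.6052 / 3.01 = 1.530.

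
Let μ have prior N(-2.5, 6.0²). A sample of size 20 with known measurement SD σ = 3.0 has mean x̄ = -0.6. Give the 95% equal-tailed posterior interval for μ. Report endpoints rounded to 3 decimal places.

[-1.930, 0.683]

Posterior precision = 1/6.0² + 20/3.0² = 0.0278 + 2.2222 = 2.2500, so posterior SD = 0.6667.
Posterior mean = (-2.5/6.0² + 20·-0.6/3.0²) / 2.2500 = -0.6235.
Interval: -0.6235 ± 1.960 × 0.6667 → [-1.930, 0.683].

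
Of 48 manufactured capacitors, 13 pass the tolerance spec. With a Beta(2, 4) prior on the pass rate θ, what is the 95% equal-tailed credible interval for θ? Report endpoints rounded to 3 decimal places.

[0.168, 0.403]

Posterior: Beta(2+13, 4+35) = Beta(15, 39).
Equal-tailed 95% interval: the 0.025 and 0.975 quantiles of Beta(15, 39).
Posterior mean ≈ 0.278, SD ≈ 0.060; a Normal approximation gives roughly [0.159, 0.396].
Exact: F⁻¹(0.025) = 0.168; F⁻¹(0.975) = 0.403.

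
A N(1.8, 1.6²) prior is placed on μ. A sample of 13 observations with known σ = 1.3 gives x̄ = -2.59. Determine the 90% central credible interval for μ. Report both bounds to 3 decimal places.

Posterior precision = 1/1.6² + 13/1.3² = 0.3906 + 7.6923 = 8.0829, so posterior SD = 0.3517.
Posterior mean = (1.8/1.6² + 13·-2.59/1.3²) / 8.0829 = -2.3778.
Interval: -2.3778 ± 1.645 × 0.3517 → [-2.956, -1.799].

[-2.956, -1.799]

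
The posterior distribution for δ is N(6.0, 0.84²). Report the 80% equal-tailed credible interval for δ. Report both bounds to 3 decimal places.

The posterior is symmetric, so the 80% equal-tailed interval is δ = 6.0 ± z·0.84 with z = 1.282.
Half-width: 1.282 × 0.84 = 1.077.
6.0 − 1.077 = 4.923; 6.0 + 1.077 = 7.077.

[4.923, 7.077]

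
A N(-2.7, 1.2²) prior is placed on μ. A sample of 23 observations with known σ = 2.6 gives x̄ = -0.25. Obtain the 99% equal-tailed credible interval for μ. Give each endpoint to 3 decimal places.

Posterior precision = 1/1.2² + 23/2.6² = 0.6944 + 3.4024 = 4.0968, so posterior SD = 0.4941.
Posterior mean = (-2.7/1.2² + 23·-0.25/2.6²) / 4.0968 = -0.6653.
Interval: -0.6653 ± 2.576 × 0.4941 → [-1.938, 0.607].

[-1.938, 0.607]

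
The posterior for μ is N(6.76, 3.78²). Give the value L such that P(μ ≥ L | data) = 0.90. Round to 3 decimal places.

Need L with P(μ ≥ L) = 0.90: L = 6.76 − z_{0.1}·3.78.
z = 1.282; L = 6.76 − 1.282 × 3.78 = 1.916.

1.916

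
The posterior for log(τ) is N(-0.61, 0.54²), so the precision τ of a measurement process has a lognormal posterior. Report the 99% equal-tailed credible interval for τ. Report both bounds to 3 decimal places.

[0.135, 2.184]

On the log scale the 99% interval is -0.61 ± 2.576 × 0.54 = [-2.0009, 0.7809].
Exponentiate: [e^-2.0009, e^0.7809] = [0.135, 2.184].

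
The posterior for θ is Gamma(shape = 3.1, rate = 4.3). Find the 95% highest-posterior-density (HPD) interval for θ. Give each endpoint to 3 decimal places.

[0.079, 1.525]

The posterior is unimodal and skewed, so the HPD interval has equal density at both endpoints and is the shortest 95% interval.
Solving f(0.079) = f(1.525) with F(1.525) − F(0.079) = 0.95 gives [0.079, 1.525].
For comparison, the equal-tailed interval is [0.154, 1.717]; the HPD is narrower and shifted toward the mode.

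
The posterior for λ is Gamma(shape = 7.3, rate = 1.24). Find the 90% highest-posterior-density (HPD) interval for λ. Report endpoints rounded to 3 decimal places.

[2.409, 9.238]

The posterior is unimodal and skewed, so the HPD interval has equal density at both endpoints and is the shortest 90% interval.
Solving f(2.409) = f(9.238) with F(9.238) − F(2.409) = 0.90 gives [2.409, 9.238].
For comparison, the equal-tailed interval is [2.816, 9.868]; the HPD is narrower and shifted toward the mode.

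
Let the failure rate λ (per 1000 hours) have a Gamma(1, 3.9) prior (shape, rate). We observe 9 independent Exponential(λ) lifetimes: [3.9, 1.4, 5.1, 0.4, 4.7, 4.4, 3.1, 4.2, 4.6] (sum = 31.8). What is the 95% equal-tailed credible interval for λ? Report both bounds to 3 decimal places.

Posterior: Gamma(1+9, 3.9+31.8) = Gamma(10, 35.7) (shape, rate).
Equal-tailed 95% interval: Gamma(10, 35.7) quantiles at 0.025 and 0.975.
Posterior mean ≈ 0.280, SD ≈ 0.089; a Normal approximation gives roughly [0.106, 0.454].
Exact: lower = 0.134; upper = 0.479.

[0.134, 0.479]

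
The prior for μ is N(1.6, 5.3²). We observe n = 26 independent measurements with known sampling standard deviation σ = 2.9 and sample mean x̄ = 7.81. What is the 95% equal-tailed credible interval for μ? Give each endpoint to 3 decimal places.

[6.631, 8.848]

Posterior precision = 1/5.3² + 26/2.9² = 0.0356 + 3.0916 = 3.1272, so posterior SD = 0.5655.
Posterior mean = (1.6/5.3² + 26·7.81/2.9²) / 3.1272 = 7.7393.
Interval: 7.7393 ± 1.960 × 0.5655 → [6.631, 8.848].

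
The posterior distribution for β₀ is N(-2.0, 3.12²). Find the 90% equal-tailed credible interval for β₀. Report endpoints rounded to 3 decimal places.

[-7.132, 3.132]

The posterior is symmetric, so the 90% equal-tailed interval is β₀ = -2.0 ± z·3.12 with z = 1.645.
Half-width: 1.645 × 3.12 = 5.132.
-2.0 − 5.132 = -7.132; -2.0 + 5.132 = 3.132.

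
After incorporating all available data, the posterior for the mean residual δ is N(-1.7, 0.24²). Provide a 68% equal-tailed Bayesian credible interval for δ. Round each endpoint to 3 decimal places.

The posterior is symmetric, so the 68% equal-tailed interval is δ = -1.7 ± z·0.24 with z = 0.994.
Half-width: 0.994 × 0.24 = 0.239.
-1.7 − 0.239 = -1.939; -1.7 + 0.239 = -1.461.

[-1.939, -1.461]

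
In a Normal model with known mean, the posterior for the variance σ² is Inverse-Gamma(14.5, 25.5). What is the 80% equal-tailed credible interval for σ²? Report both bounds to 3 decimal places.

[1.305, 2.580]

Inverse-Gamma(14.5, 25.5) quantiles: F⁻¹(0.1) and F⁻¹(0.9).
Equivalently, 1/σ² ~ Gamma(14.5, rate = 25.5); invert its 0.9 and 0.1 quantiles.
Posterior mean ≈ 1.889, SD ≈ 0.534; a Normal approximation gives roughly [1.204, 2.574].
Exact: lower = 1.305; upper = 2.580.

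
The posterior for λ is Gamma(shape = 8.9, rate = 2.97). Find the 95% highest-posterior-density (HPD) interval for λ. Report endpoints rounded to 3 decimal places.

[1.198, 4.998]

The posterior is unimodal and skewed, so the HPD interval has equal density at both endpoints and is the shortest 95% interval.
Solving f(1.198) = f(4.998) with F(4.998) − F(1.198) = 0.95 gives [1.198, 4.998].
For comparison, the equal-tailed interval is [1.363, 5.263]; the HPD is narrower and shifted toward the mode.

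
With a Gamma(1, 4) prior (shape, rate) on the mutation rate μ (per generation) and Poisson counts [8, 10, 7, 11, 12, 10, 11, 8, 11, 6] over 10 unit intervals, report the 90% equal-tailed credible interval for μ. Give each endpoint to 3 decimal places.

[5.683, 7.970]

Posterior: Gamma(1+94, 4+10) = Gamma(95, 14) (shape, rate).
Equal-tailed 90% interval: Gamma(95, 14) quantiles at 0.05 and 0.95.
Posterior mean ≈ 6.786, SD ≈ 0.696; a Normal approximation gives roughly [5.641, 7.931].
Exact: lower = 5.683; upper = 7.970.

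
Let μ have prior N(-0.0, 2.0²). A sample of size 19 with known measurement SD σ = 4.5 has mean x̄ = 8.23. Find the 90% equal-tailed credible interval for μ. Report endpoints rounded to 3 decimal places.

Posterior precision = 1/2.0² + 19/4.5² = 0.2500 + 0.9383 = 1.1883, so posterior SD = 0.9174.
Posterior mean = (-0.0/2.0² + 19·8.23/4.5²) / 1.1883 = 6.4985.
Interval: 6.4985 ± 1.645 × 0.9174 → [4.990, 8.007].

[4.990, 8.007]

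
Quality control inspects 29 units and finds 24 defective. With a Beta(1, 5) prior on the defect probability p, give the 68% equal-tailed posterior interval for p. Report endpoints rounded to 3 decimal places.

Posterior: Beta(1+24, 5+5) = Beta(25, 10).
Equal-tailed 68% interval: the 0.16 and 0.84 quantiles of Beta(25, 10).
Posterior mean ≈ 0.714, SD ≈ 0.075; a Normal approximation gives roughly [0.639, 0.789].
Exact: F⁻¹(0.16) = 0.639; F⁻¹(0.84) = 0.790.

[0.639, 0.790]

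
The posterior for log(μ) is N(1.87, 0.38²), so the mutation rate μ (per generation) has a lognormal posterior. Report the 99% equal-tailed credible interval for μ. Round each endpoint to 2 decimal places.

On the log scale the 99% interval is 1.87 ± 2.576 × 0.38 = [0.8912, 2.8488].
Exponentiate: [e^0.8912, e^2.8488] = [2.44, 17.27].

[2.44, 17.27]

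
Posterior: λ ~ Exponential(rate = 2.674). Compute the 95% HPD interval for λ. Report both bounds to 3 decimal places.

The exponential density is strictly decreasing on [0, ∞), so the HPD interval is anchored at 0: [0, q] with P(λ ≤ q) = 0.95.
q = −ln(1 − 0.95) / 2.674 = 2.9957 / 2.674 = 1.120.

[0.000, 1.120]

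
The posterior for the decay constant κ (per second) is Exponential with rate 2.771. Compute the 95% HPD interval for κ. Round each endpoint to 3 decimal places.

The exponential density is strictly decreasing on [0, ∞), so the HPD interval is anchored at 0: [0, q] with P(κ ≤ q) = 0.95.
q = −ln(1 − 0.95) / 2.771 = 2.9957 / 2.771 = 1.081.

[0.000, 1.081]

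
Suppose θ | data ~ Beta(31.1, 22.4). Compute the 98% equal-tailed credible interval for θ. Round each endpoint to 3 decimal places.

[0.423, 0.731]

Posterior: Beta(31.1, 22.4).
Equal-tailed 98% interval: the 0.01 and 0.99 quantiles of Beta(31.1, 22.4).
Posterior mean ≈ 0.581, SD ≈ 0.067; a Normal approximation gives roughly [0.426, 0.737].
Exact: F⁻¹(0.01) = 0.423; F⁻¹(0.99) = 0.731.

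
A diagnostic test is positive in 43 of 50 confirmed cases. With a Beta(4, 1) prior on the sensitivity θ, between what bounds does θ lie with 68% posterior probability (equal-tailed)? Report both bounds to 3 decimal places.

[0.808, 0.901]

Posterior: Beta(4+43, 1+7) = Beta(47, 8).
Equal-tailed 68% interval: the 0.16 and 0.84 quantiles of Beta(47, 8).
Posterior mean ≈ 0.855, SD ≈ 0.047; a Normal approximation gives roughly [0.808, 0.901].
Exact: F⁻¹(0.16) = 0.808; F⁻¹(0.84) = 0.901.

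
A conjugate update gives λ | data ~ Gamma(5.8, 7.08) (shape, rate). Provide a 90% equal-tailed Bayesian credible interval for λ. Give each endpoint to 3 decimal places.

[0.351, 1.447]

Posterior: Gamma(shape 5.8, rate 7.08).
Equal-tailed 90% interval: Gamma(5.8, 7.08) quantiles at 0.05 and 0.95.
Posterior mean ≈ 0.819, SD ≈ 0.340; a Normal approximation gives roughly [0.260, 1.379].
Exact: lower = 0.351; upper = 1.447.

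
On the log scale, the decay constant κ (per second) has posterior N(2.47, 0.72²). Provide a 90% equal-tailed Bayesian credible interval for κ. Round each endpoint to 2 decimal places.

On the log scale the 90% interval is 2.47 ± 1.645 × 0.72 = [1.2857, 3.6543].
Exponentiate: [e^1.2857, e^3.6543] = [3.62, 38.64].

[3.62, 38.64]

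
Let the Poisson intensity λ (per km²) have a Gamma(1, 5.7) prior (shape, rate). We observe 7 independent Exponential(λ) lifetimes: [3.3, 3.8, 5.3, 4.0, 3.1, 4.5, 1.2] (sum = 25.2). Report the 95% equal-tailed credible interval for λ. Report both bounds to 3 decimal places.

Posterior: Gamma(1+7, 5.7+25.2) = Gamma(8, 30.9) (shape, rate).
Equal-tailed 95% interval: Gamma(8, 30.9) quantiles at 0.025 and 0.975.
Posterior mean ≈ 0.259, SD ≈ 0.092; a Normal approximation gives roughly [0.079, 0.438].
Exact: lower = 0.112; upper = 0.467.

[0.112, 0.467]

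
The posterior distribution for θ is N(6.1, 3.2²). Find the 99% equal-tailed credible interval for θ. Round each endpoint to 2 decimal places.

The posterior is symmetric, so the 99% equal-tailed interval is θ = 6.1 ± z·3.2 with z = 2.576.
Half-width: 2.576 × 3.2 = 8.24.
6.1 − 8.24 = -2.14; 6.1 + 8.24 = 14.34.

[-2.14, 14.34]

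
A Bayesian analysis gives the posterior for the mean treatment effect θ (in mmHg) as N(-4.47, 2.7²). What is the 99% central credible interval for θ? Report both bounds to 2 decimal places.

[-11.42, 2.48]

The posterior is symmetric, so the 99% equal-tailed interval is θ = -4.47 ± z·2.7 with z = 2.576.
Half-width: 2.576 × 2.7 = 6.95.
-4.47 − 6.95 = -11.42; -4.47 + 6.95 = 2.48.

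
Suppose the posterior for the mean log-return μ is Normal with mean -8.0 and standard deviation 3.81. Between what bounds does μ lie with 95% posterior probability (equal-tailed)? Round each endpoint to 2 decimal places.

[-15.47, -0.53]

The posterior is symmetric, so the 95% equal-tailed interval is μ = -8.0 ± z·3.81 with z = 1.960.
Half-width: 1.960 × 3.81 = 7.47.
-8.0 − 7.47 = -15.47; -8.0 + 7.47 = -0.53.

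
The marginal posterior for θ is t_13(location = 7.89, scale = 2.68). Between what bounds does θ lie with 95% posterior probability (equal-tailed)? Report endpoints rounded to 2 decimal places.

The t_13 distribution is symmetric; the 95% interval is 7.89 ± t·2.68 with t_{0.975,13} = 2.160.
Half-width: 2.160 × 2.68 = 5.79.
7.89 − 5.79 = 2.10; 7.89 + 5.79 = 13.68.

[2.10, 13.68]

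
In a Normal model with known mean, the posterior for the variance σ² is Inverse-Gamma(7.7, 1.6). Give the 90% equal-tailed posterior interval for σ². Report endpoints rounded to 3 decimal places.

[0.125, 0.424]

Inverse-Gamma(7.7, 1.6) quantiles: F⁻¹(0.05) and F⁻¹(0.95).
Equivalently, 1/σ² ~ Gamma(7.7, rate = 1.6); invert its 0.95 and 0.05 quantiles.
Posterior mean ≈ 0.239, SD ≈ 0.100; a Normal approximation gives roughly [0.074, 0.403].
Exact: lower = 0.125; upper = 0.424.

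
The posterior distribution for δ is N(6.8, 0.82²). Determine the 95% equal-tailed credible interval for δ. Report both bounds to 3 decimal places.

The posterior is symmetric, so the 95% equal-tailed interval is δ = 6.8 ± z·0.82 with z = 1.960.
Half-width: 1.960 × 0.82 = 1.607.
6.8 − 1.607 = 5.193; 6.8 + 1.607 = 8.407.

[5.193, 8.407]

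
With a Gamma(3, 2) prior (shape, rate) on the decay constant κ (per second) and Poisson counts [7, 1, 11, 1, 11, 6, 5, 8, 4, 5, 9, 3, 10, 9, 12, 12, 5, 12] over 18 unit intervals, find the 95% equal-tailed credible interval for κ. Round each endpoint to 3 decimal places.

Posterior: Gamma(3+131, 2+18) = Gamma(134, 20) (shape, rate).
Equal-tailed 95% interval: Gamma(134, 20) quantiles at 0.025 and 0.975.
Posterior mean ≈ 6.700, SD ≈ 0.579; a Normal approximation gives roughly [5.566, 7.834].
Exact: lower = 5.614; upper = 7.881.

[5.614, 7.881]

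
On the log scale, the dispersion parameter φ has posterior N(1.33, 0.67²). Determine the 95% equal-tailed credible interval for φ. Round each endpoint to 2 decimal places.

On the log scale the 95% interval is 1.33 ± 1.960 × 0.67 = [0.0168, 2.6432].
Exponentiate: [e^0.0168, e^2.6432] = [1.02, 14.06].

[1.02, 14.06]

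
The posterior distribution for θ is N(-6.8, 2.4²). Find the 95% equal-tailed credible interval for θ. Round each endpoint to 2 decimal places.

[-11.50, -2.10]

The posterior is symmetric, so the 95% equal-tailed interval is θ = -6.8 ± z·2.4 with z = 1.960.
Half-width: 1.960 × 2.4 = 4.70.
-6.8 − 4.70 = -11.50; -6.8 + 4.70 = -2.10.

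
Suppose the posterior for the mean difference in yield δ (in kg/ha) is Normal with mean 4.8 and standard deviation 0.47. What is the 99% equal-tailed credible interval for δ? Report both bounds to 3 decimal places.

[3.589, 6.011]

The posterior is symmetric, so the 99% equal-tailed interval is δ = 4.8 ± z·0.47 with z = 2.576.
Half-width: 2.576 × 0.47 = 1.211.
4.8 − 1.211 = 3.589; 4.8 + 1.211 = 6.011.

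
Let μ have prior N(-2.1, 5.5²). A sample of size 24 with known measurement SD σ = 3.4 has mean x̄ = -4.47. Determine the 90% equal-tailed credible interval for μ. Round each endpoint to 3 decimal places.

[-5.565, -3.300]

Posterior precision = 1/5.5² + 24/3.4² = 0.0331 + 2.0761 = 2.1092, so posterior SD = 0.6886.
Posterior mean = (-2.1/5.5² + 24·-4.47/3.4²) / 2.1092 = -4.4329.
Interval: -4.4329 ± 1.645 × 0.6886 → [-5.565, -3.300].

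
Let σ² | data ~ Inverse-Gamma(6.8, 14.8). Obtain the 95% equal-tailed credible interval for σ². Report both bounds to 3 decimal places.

[1.158, 5.503]

Inverse-Gamma(6.8, 14.8) quantiles: F⁻¹(0.025) and F⁻¹(0.975).
Equivalently, 1/σ² ~ Gamma(6.8, rate = 14.8); invert its 0.975 and 0.025 quantiles.
Posterior mean ≈ 2.552, SD ≈ 1.165; a Normal approximation gives roughly [0.269, 4.834].
Exact: lower = 1.158; upper = 5.503.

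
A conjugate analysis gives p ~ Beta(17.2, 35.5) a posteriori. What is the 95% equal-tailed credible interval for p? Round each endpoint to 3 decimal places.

Posterior: Beta(17.2, 35.5).
Equal-tailed 95% interval: the 0.025 and 0.975 quantiles of Beta(17.2, 35.5).
Posterior mean ≈ 0.326, SD ≈ 0.064; a Normal approximation gives roughly [0.201, 0.452].
Exact: F⁻¹(0.025) = 0.208; F⁻¹(0.975) = 0.457.

[0.208, 0.457]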